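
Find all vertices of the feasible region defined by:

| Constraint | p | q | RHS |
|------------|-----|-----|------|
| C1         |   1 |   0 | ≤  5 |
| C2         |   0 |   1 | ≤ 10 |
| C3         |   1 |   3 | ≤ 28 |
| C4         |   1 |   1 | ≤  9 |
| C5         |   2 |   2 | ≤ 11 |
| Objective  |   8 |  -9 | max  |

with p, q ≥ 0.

(0, 0), (5, 0), (5, 0.5), (0, 5.5)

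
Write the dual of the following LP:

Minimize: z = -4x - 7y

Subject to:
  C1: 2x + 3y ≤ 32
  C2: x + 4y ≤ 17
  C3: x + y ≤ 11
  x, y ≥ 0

Primal min cᵀx s.t. Ax ≤ b, x ≥ 0  →  Dual max −bᵀy s.t. Aᵀy ≥ −c, y ≥ 0.

Maximize: z = -32y1 - 17y2 - 11y3

Subject to:
  2y1 + y2 + y3 ≥ 4
  3y1 + 4y2 + y3 ≥ 7
  y1, y2, y3 ≥ 0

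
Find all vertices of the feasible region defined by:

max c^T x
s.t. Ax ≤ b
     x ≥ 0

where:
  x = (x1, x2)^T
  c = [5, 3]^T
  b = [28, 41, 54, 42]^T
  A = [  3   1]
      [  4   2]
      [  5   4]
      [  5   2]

(0, 0), (8.4, 0), (6, 6), (0, 13.5)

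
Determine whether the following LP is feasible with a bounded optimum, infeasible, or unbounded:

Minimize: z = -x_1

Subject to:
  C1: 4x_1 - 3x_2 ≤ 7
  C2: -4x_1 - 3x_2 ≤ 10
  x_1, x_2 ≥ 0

Unbounded (objective can decrease without bound)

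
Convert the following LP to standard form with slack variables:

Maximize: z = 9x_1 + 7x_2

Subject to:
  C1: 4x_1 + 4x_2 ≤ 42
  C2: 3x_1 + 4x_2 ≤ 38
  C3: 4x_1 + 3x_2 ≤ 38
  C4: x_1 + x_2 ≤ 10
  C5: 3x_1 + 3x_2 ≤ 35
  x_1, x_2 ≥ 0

max z = 9x_1 + 7x_2

s.t.
  4x_1 + 4x_2 + s1 = 42
  3x_1 + 4x_2 + s2 = 38
  4x_1 + 3x_2 + s3 = 38
  x_1 + x_2 + s4 = 10
  3x_1 + 3x_2 + s5 = 35
  x_1, x_2, s1, s2, s3, s4, s5 ≥ 0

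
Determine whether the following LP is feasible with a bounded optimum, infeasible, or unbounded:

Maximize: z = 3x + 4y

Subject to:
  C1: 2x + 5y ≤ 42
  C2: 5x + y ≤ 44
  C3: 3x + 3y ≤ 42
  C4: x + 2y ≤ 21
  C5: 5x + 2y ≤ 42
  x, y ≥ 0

Feasible with a bounded optimal solution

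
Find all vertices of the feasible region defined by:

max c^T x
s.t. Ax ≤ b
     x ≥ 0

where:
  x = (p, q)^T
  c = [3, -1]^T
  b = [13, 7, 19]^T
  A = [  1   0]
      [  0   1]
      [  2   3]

(0, 0), (9.5, 0), (0, 6.333)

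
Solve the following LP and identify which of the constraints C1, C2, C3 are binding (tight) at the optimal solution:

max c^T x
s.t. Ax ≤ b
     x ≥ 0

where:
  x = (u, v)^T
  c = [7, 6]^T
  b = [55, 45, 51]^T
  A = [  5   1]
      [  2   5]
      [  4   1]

At u = 10, v = 5, compute slack b - a·x for each constraint:
  C1: 55 − 55 = 0  (binding)
  C2: 45 − 45 = 0  (binding)
  C3: 51 − 45 = 6  (slack)

Optimal: u = 10, v = 5
Binding: C1, C2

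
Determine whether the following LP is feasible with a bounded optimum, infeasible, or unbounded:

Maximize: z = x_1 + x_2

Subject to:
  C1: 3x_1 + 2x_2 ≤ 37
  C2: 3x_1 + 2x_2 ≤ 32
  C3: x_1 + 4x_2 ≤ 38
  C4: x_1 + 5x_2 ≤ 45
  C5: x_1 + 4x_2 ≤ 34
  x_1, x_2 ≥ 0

Feasible with a bounded optimal solution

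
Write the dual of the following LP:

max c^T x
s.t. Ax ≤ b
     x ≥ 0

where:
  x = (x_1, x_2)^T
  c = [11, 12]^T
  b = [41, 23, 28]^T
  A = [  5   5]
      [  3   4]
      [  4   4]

Primal max cᵀx s.t. Ax ≤ b, x ≥ 0  →  Dual min bᵀy s.t. Aᵀy ≥ c, y ≥ 0.

Minimize: z = 41y1 + 23y2 + 28y3

Subject to:
  5y1 + 3y2 + 4y3 ≥ 11
  5y1 + 4y2 + 4y3 ≥ 12
  y1, y2, y3 ≥ 0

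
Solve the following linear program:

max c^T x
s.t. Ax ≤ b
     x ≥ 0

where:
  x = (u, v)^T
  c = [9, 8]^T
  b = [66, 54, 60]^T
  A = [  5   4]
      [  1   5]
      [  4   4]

Evaluate the objective at each vertex of the feasible region:
  z(0, 0) = 0
  z(13.2, 0) = 118.8
  z(6, 9) = 126  ←
  z(5.25, 9.75) = 125.2
  z(0, 10.8) = 86.4
The maximum is at u = 6, v = 9.

u = 6, v = 9, z = 126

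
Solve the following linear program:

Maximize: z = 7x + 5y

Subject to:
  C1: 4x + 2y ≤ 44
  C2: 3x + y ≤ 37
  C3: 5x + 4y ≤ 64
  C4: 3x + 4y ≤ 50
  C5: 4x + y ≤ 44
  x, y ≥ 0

Evaluate the objective at each vertex of the feasible region:
  z(0, 0) = 0
  z(11, 0) = 77
  z(8, 6) = 86  ←
  z(7, 7.25) = 85.25
  z(0, 12.5) = 62.5
The maximum is at x = 8, y = 6.

x = 8, y = 6, z = 86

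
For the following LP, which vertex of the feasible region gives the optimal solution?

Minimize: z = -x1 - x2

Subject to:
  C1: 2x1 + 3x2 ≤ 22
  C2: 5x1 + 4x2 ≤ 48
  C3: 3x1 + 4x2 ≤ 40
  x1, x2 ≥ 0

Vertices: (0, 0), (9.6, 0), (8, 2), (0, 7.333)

Evaluate the objective at each vertex of the feasible region:
  z(0, 0) = 0
  z(9.6, 0) = -9.6
  z(8, 2) = -10  ←
  z(0, 7.333) = -7.333
The minimum is at x1 = 8, x2 = 2.

(8, 2)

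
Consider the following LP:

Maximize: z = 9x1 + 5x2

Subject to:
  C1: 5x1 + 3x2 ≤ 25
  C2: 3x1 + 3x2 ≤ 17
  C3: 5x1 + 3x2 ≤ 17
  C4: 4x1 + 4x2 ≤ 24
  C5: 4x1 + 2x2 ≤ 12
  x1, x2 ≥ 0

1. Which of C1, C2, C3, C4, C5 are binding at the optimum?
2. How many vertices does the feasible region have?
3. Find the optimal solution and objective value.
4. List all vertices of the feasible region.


1. C3, C5
2. 4
3. x1 = 1, x2 = 4, z = 29
4. (0, 0), (3, 0), (1, 4), (0, 5.667)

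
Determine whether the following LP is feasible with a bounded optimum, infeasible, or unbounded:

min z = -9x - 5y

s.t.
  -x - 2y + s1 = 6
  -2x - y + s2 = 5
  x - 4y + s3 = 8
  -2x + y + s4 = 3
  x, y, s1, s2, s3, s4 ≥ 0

Unbounded (objective can decrease without bound)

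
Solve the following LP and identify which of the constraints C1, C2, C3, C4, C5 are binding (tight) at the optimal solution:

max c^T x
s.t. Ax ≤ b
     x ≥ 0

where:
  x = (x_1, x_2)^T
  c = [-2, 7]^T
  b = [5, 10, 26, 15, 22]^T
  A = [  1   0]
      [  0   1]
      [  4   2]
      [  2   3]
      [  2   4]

At x_1 = 0, x_2 = 5, compute slack b - a·x for each constraint:
  C1: 5 − 0 = 5  (slack)
  C2: 10 − 5 = 5  (slack)
  C3: 26 − 10 = 16  (slack)
  C4: 15 − 15 = 0  (binding)
  C5: 22 − 20 = 2  (slack)

Optimal: x_1 = 0, x_2 = 5
Binding: C4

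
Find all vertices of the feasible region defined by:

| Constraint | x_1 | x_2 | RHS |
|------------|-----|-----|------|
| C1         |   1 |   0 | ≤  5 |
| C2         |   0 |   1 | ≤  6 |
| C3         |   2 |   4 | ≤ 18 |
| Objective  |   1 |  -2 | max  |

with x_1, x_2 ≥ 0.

(0, 0), (5, 0), (5, 2), (0, 4.5)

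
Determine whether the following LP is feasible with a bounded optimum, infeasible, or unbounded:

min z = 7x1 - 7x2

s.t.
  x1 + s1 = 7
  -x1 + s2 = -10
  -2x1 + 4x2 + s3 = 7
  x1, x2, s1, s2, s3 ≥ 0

Infeasible (no feasible solution exists)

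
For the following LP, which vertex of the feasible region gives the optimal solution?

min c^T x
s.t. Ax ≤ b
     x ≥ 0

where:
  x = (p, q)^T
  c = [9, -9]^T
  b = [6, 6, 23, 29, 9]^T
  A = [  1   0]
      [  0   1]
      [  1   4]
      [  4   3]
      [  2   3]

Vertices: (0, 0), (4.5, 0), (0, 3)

Evaluate the objective at each vertex of the feasible region:
  z(0, 0) = 0
  z(4.5, 0) = 40.5
  z(0, 3) = -27  ←
The minimum is at p = 0, q = 3.

(0, 3)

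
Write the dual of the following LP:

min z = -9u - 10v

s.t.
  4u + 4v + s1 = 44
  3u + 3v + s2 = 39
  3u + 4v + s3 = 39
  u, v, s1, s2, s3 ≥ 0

Primal min cᵀx s.t. Ax ≤ b, x ≥ 0  →  Dual max −bᵀy s.t. Aᵀy ≥ −c, y ≥ 0.

Maximize: z = -44y1 - 39y2 - 39y3

Subject to:
  4y1 + 3y2 + 3y3 ≥ 9
  4y1 + 3y2 + 4y3 ≥ 10
  y1, y2, y3 ≥ 0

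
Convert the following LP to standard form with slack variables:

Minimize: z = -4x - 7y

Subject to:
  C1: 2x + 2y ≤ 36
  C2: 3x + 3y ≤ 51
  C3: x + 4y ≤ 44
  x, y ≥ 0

min z = -4x - 7y

s.t.
  2x + 2y + s1 = 36
  3x + 3y + s2 = 51
  x + 4y + s3 = 44
  x, y, s1, s2, s3 ≥ 0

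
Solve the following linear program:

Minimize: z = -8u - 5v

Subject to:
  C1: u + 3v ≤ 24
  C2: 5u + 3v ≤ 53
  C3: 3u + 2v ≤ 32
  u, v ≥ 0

Evaluate the objective at each vertex of the feasible region:
  z(0, 0) = 0
  z(10.6, 0) = -84.8
  z(10, 1) = -85  ←
  z(6.857, 5.714) = -83.43
  z(0, 8) = -40
The minimum is at u = 10, v = 1.

u = 10, v = 1, z = -85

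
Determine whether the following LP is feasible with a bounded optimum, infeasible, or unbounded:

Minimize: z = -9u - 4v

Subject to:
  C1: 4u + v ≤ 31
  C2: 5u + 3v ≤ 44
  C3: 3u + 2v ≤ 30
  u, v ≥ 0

Feasible with a bounded optimal solution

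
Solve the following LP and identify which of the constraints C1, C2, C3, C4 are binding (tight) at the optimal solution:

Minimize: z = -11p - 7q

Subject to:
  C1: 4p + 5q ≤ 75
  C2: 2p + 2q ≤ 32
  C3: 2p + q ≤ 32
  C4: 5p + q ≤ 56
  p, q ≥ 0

At p = 10, q = 6, compute slack b - a·x for each constraint:
  C1: 75 − 70 = 5  (slack)
  C2: 32 − 32 = 0  (binding)
  C3: 32 − 26 = 6  (slack)
  C4: 56 − 56 = 0  (binding)

Optimal: p = 10, q = 6
Binding: C2, C4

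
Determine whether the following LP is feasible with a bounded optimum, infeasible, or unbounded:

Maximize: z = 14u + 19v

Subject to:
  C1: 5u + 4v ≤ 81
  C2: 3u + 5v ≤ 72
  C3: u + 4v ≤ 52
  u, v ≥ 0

Feasible with a bounded optimal solution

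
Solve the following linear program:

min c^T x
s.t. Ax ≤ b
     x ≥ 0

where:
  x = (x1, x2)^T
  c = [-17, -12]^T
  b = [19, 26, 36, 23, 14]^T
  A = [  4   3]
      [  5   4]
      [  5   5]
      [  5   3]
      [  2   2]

Evaluate the objective at each vertex of the feasible region:
  z(0, 0) = 0
  z(4.6, 0) = -78.2
  z(4, 1) = -80  ←
  z(0, 6.333) = -76
The minimum is at x1 = 4, x2 = 1.

x1 = 4, x2 = 1, z = -80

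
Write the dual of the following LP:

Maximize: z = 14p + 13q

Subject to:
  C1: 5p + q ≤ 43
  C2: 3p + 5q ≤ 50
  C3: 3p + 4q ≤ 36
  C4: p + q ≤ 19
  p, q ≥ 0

Primal max cᵀx s.t. Ax ≤ b, x ≥ 0  →  Dual min bᵀy s.t. Aᵀy ≥ c, y ≥ 0.

Minimize: z = 43y1 + 50y2 + 36y3 + 19y4

Subject to:
  5y1 + 3y2 + 3y3 + y4 ≥ 14
  y1 + 5y2 + 4y3 + y4 ≥ 13
  y1, y2, y3, y4 ≥ 0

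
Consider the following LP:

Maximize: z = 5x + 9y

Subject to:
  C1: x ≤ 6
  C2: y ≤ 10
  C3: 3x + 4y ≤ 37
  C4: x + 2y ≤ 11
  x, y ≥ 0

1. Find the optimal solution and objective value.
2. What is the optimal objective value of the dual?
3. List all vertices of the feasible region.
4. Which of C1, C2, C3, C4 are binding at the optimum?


1. x = 6, y = 2.5, z = 52.5
2. 52.5
3. (0, 0), (6, 0), (6, 2.5), (0, 5.5)
4. C1, C4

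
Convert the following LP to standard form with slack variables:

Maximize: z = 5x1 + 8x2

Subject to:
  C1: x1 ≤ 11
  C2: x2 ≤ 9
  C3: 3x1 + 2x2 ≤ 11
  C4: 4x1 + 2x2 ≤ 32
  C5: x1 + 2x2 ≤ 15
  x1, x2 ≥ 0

max z = 5x1 + 8x2

s.t.
  x1 + s1 = 11
  x2 + s2 = 9
  3x1 + 2x2 + s3 = 11
  4x1 + 2x2 + s4 = 32
  x1 + 2x2 + s5 = 15
  x1, x2, s1, s2, s3, s4, s5 ≥ 0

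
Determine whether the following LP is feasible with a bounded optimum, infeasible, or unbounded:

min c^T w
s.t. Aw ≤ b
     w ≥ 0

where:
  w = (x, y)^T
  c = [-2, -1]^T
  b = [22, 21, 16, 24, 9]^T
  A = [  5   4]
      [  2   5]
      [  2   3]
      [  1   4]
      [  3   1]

Feasible with a bounded optimal solution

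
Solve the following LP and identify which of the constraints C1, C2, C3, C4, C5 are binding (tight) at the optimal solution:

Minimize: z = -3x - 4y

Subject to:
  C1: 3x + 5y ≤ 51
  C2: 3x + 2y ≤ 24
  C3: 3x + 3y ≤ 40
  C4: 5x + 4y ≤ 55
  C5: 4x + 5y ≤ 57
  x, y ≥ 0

At x = 2, y = 9, compute slack b - a·x for each constraint:
  C1: 51 − 51 = 0  (binding)
  C2: 24 − 24 = 0  (binding)
  C3: 40 − 33 = 7  (slack)
  C4: 55 − 46 = 9  (slack)
  C5: 57 − 53 = 4  (slack)

Optimal: x = 2, y = 9
Binding: C1, C2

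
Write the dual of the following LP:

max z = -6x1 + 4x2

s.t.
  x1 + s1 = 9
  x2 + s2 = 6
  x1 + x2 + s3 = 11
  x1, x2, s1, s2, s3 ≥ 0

Primal max cᵀx s.t. Ax ≤ b, x ≥ 0  →  Dual min bᵀy s.t. Aᵀy ≥ c, y ≥ 0.

Minimize: z = 9y1 + 6y2 + 11y3

Subject to:
  y1 + y3 ≥ -6
  y2 + y3 ≥ 4
  y1, y2, y3 ≥ 0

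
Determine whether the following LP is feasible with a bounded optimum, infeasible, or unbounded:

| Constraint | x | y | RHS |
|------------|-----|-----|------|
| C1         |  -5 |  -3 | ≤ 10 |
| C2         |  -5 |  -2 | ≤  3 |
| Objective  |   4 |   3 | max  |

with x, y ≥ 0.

Unbounded (objective can increase without bound)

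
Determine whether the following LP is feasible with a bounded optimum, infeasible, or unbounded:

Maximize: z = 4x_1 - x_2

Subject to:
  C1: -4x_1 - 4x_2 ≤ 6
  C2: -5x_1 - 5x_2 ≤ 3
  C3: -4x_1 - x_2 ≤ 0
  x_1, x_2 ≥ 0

Unbounded (objective can increase without bound)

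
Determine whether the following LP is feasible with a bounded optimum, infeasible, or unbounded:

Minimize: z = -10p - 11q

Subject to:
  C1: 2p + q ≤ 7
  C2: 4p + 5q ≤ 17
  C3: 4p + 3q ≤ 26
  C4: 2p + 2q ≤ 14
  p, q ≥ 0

Feasible with a bounded optimal solution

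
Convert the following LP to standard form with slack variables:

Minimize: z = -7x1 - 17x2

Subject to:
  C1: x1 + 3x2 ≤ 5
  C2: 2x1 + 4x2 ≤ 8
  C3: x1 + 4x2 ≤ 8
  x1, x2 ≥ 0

min z = -7x1 - 17x2

s.t.
  x1 + 3x2 + s1 = 5
  2x1 + 4x2 + s2 = 8
  x1 + 4x2 + s3 = 8
  x1, x2, s1, s2, s3 ≥ 0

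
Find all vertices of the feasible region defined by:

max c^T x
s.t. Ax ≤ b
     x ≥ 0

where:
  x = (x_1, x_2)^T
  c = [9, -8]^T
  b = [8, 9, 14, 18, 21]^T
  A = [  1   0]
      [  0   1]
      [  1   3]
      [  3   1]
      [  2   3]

(0, 0), (6, 0), (5, 3), (0, 4.667)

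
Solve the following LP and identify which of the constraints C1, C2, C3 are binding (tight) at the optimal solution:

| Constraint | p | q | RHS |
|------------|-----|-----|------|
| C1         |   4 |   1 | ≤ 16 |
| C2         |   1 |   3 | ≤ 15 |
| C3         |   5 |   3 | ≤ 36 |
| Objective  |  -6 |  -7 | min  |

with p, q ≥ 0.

At p = 3, q = 4, compute slack b - a·x for each constraint:
  C1: 16 − 16 = 0  (binding)
  C2: 15 − 15 = 0  (binding)
  C3: 36 − 27 = 9  (slack)

Optimal: p = 3, q = 4
Binding: C1, C2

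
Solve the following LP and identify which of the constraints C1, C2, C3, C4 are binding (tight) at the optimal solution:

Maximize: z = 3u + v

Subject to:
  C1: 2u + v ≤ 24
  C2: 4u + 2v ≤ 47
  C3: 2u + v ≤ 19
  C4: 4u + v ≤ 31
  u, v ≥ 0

At u = 6, v = 7, compute slack b - a·x for each constraint:
  C1: 24 − 19 = 5  (slack)
  C2: 47 − 38 = 9  (slack)
  C3: 19 − 19 = 0  (binding)
  C4: 31 − 31 = 0  (binding)

Optimal: u = 6, v = 7
Binding: C3, C4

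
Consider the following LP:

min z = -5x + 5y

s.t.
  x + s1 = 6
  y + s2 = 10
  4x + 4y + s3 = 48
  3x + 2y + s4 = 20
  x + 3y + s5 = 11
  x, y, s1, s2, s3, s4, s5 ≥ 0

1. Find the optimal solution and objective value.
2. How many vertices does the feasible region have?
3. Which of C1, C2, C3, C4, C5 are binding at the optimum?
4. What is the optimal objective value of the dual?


1. x = 6, y = 0, z = -30
2. 5
3. C1
4. -30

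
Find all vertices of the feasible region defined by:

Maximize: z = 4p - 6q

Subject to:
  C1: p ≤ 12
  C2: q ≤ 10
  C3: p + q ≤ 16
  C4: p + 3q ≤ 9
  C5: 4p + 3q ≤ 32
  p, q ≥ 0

(0, 0), (8, 0), (7.667, 0.4444), (0, 3)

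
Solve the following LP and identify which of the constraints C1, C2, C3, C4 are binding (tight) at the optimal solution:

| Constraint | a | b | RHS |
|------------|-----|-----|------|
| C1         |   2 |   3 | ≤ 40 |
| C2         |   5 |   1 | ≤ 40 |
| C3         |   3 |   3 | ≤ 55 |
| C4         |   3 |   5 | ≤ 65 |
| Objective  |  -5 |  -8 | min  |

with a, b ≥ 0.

At a = 5, b = 10, compute slack b - a·x for each constraint:
  C1: 40 − 40 = 0  (binding)
  C2: 40 − 35 = 5  (slack)
  C3: 55 − 45 = 10  (slack)
  C4: 65 − 65 = 0  (binding)

Optimal: a = 5, b = 10
Binding: C1, C4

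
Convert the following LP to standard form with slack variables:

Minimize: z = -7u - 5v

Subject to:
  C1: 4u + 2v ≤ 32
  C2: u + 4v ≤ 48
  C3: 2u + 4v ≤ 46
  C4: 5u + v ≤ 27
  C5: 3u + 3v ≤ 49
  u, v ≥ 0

min z = -7u - 5v

s.t.
  4u + 2v + s1 = 32
  u + 4v + s2 = 48
  2u + 4v + s3 = 46
  5u + v + s4 = 27
  3u + 3v + s5 = 49
  u, v, s1, s2, s3, s4, s5 ≥ 0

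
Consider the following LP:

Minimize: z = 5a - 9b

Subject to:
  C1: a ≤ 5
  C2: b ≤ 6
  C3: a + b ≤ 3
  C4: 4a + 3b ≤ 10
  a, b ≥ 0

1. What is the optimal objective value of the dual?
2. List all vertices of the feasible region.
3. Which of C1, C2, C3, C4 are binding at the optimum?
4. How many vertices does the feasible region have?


1. -27
2. (0, 0), (2.5, 0), (1, 2), (0, 3)
3. C3
4. 4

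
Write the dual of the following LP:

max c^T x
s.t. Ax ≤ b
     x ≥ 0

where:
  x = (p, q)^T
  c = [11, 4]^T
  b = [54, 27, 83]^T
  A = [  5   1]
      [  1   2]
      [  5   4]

Primal max cᵀx s.t. Ax ≤ b, x ≥ 0  →  Dual min bᵀy s.t. Aᵀy ≥ c, y ≥ 0.

Minimize: z = 54y1 + 27y2 + 83y3

Subject to:
  5y1 + y2 + 5y3 ≥ 11
  y1 + 2y2 + 4y3 ≥ 4
  y1, y2, y3 ≥ 0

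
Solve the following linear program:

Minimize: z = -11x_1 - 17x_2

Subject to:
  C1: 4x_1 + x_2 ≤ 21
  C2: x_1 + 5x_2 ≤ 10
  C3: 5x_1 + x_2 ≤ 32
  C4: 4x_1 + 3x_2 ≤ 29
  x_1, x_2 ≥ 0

Evaluate the objective at each vertex of the feasible region:
  z(0, 0) = 0
  z(5.25, 0) = -57.75
  z(5, 1) = -72  ←
  z(0, 2) = -34
The minimum is at x_1 = 5, x_2 = 1.

x_1 = 5, x_2 = 1, z = -72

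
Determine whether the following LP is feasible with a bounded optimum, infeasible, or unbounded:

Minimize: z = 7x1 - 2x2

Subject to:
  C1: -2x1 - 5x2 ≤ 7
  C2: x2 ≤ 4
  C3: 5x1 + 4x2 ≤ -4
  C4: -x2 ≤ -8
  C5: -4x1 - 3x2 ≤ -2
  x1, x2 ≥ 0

Infeasible (no feasible solution exists)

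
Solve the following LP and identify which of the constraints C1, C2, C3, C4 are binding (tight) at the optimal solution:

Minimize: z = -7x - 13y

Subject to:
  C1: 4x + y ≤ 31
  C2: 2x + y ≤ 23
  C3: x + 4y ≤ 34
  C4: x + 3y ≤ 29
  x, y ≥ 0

At x = 6, y = 7, compute slack b - a·x for each constraint:
  C1: 31 − 31 = 0  (binding)
  C2: 23 − 19 = 4  (slack)
  C3: 34 − 34 = 0  (binding)
  C4: 29 − 27 = 2  (slack)

Optimal: x = 6, y = 7
Binding: C1, C3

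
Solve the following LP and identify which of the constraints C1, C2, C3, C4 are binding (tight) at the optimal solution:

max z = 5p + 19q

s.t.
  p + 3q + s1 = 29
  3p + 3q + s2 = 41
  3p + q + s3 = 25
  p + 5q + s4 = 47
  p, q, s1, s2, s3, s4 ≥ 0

At p = 2, q = 9, compute slack b - a·x for each constraint:
  C1: 29 − 29 = 0  (binding)
  C2: 41 − 33 = 8  (slack)
  C3: 25 − 15 = 10  (slack)
  C4: 47 − 47 = 0  (binding)

Optimal: p = 2, q = 9
Binding: C1, C4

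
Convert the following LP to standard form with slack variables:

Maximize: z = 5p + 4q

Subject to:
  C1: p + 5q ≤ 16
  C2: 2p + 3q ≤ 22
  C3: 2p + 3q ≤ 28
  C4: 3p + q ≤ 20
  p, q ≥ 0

max z = 5p + 4q

s.t.
  p + 5q + s1 = 16
  2p + 3q + s2 = 22
  2p + 3q + s3 = 28
  3p + q + s4 = 20
  p, q, s1, s2, s3, s4 ≥ 0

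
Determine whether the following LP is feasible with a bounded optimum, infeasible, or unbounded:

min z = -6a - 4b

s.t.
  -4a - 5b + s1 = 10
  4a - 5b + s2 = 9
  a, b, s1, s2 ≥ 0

Unbounded (objective can decrease without bound)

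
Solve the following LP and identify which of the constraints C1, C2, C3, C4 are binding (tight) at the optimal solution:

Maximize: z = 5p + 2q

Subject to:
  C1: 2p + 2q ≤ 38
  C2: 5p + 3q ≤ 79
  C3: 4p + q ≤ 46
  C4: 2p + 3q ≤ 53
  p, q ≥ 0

At p = 9, q = 10, compute slack b - a·x for each constraint:
  C1: 38 − 38 = 0  (binding)
  C2: 79 − 75 = 4  (slack)
  C3: 46 − 46 = 0  (binding)
  C4: 53 − 48 = 5  (slack)

Optimal: p = 9, q = 10
Binding: C1, C3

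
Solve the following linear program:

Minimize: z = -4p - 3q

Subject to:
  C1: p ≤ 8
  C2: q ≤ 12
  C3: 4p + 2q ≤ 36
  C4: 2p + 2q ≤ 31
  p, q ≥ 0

Evaluate the objective at each vertex of the feasible region:
  z(0, 0) = 0
  z(8, 0) = -32
  z(8, 2) = -38
  z(3, 12) = -48  ←
  z(0, 12) = -36
The minimum is at p = 3, q = 12.

p = 3, q = 12, z = -48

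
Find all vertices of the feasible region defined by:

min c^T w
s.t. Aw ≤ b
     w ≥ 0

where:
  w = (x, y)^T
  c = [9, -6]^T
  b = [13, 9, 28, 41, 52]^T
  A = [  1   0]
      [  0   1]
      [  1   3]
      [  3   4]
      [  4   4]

(0, 0), (13, 0), (11, 2), (2.2, 8.6), (1, 9), (0, 9)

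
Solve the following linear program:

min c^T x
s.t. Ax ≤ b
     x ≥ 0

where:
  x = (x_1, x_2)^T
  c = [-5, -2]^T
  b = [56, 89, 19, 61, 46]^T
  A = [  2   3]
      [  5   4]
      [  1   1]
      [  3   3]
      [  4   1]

Evaluate the objective at each vertex of the feasible region:
  z(0, 0) = 0
  z(11.5, 0) = -57.5
  z(9, 10) = -65  ←
  z(1, 18) = -41
  z(0, 18.67) = -37.33
The minimum is at x_1 = 9, x_2 = 10.

x_1 = 9, x_2 = 10, z = -65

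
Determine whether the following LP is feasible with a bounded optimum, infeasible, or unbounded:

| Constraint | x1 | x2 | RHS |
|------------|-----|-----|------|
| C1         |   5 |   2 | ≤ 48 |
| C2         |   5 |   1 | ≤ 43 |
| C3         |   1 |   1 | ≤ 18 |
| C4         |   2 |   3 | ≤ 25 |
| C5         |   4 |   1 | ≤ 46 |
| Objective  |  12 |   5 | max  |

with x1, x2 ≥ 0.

Feasible with a bounded optimal solution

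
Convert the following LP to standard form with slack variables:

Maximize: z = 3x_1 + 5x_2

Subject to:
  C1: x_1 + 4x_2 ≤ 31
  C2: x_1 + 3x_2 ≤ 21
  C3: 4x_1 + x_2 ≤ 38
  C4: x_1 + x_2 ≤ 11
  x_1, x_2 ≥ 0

max z = 3x_1 + 5x_2

s.t.
  x_1 + 4x_2 + s1 = 31
  x_1 + 3x_2 + s2 = 21
  4x_1 + x_2 + s3 = 38
  x_1 + x_2 + s4 = 11
  x_1, x_2, s1, s2, s3, s4 ≥ 0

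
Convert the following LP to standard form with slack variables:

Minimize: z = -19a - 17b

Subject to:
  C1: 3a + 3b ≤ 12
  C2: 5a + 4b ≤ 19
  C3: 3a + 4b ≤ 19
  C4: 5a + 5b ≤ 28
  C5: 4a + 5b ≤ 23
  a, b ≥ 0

min z = -19a - 17b

s.t.
  3a + 3b + s1 = 12
  5a + 4b + s2 = 19
  3a + 4b + s3 = 19
  5a + 5b + s4 = 28
  4a + 5b + s5 = 23
  a, b, s1, s2, s3, s4, s5 ≥ 0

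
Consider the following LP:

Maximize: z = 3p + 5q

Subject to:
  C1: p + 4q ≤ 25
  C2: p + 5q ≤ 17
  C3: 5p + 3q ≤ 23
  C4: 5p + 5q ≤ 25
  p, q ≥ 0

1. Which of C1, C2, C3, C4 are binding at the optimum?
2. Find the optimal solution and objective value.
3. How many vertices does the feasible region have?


1. C2, C4
2. p = 2, q = 3, z = 21
3. 5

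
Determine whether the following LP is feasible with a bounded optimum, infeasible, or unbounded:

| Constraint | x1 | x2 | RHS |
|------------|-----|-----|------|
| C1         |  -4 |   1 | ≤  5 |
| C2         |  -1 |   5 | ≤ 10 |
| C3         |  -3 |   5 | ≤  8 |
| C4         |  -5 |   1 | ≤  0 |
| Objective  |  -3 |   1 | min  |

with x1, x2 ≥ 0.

Unbounded (objective can decrease without bound)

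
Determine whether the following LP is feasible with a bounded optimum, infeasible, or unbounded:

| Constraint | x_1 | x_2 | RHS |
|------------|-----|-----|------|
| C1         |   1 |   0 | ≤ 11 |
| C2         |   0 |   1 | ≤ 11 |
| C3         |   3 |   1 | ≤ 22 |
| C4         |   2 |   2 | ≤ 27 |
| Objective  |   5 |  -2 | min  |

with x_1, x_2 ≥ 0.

Feasible with a bounded optimal solution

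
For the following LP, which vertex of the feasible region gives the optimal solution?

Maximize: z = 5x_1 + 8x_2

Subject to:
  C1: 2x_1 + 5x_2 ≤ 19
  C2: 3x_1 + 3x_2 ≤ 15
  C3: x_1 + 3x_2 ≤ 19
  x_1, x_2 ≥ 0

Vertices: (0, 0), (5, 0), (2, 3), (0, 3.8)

Evaluate the objective at each vertex of the feasible region:
  z(0, 0) = 0
  z(5, 0) = 25
  z(2, 3) = 34  ←
  z(0, 3.8) = 30.4
The maximum is at x_1 = 2, x_2 = 3.

(2, 3)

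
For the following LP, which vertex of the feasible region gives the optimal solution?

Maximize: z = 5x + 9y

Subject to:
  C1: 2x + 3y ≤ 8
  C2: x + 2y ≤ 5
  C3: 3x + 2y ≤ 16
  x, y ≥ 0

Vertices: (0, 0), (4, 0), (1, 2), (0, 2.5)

Evaluate the objective at each vertex of the feasible region:
  z(0, 0) = 0
  z(4, 0) = 20
  z(1, 2) = 23  ←
  z(0, 2.5) = 22.5
The maximum is at x = 1, y = 2.

(1, 2)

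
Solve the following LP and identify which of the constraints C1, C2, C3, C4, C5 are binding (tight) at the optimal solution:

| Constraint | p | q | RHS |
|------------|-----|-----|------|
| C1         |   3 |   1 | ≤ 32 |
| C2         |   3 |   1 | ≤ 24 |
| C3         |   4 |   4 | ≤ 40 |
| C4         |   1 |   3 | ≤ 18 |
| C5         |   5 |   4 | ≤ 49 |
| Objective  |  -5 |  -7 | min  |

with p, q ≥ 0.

At p = 6, q = 4, compute slack b - a·x for each constraint:
  C1: 32 − 22 = 10  (slack)
  C2: 24 − 22 = 2  (slack)
  C3: 40 − 40 = 0  (binding)
  C4: 18 − 18 = 0  (binding)
  C5: 49 − 46 = 3  (slack)

Optimal: p = 6, q = 4
Binding: C3, C4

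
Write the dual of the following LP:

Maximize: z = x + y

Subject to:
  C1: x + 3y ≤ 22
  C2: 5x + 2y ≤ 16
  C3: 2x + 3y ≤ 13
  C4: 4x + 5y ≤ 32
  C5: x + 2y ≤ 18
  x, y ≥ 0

Primal max cᵀx s.t. Ax ≤ b, x ≥ 0  →  Dual min bᵀy s.t. Aᵀy ≥ c, y ≥ 0.

Minimize: z = 22y1 + 16y2 + 13y3 + 32y4 + 18y5

Subject to:
  y1 + 5y2 + 2y3 + 4y4 + y5 ≥ 1
  3y1 + 2y2 + 3y3 + 5y4 + 2y5 ≥ 1
  y1, y2, y3, y4, y5 ≥ 0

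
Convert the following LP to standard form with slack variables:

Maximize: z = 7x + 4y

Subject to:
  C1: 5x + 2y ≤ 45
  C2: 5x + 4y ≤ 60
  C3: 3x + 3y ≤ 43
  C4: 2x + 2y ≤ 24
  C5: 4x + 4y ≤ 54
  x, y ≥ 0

max z = 7x + 4y

s.t.
  5x + 2y + s1 = 45
  5x + 4y + s2 = 60
  3x + 3y + s3 = 43
  2x + 2y + s4 = 24
  4x + 4y + s5 = 54
  x, y, s1, s2, s3, s4, s5 ≥ 0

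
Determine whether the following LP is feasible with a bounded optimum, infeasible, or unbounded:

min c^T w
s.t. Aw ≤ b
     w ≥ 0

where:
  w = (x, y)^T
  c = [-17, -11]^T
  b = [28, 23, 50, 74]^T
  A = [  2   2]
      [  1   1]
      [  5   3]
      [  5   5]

Feasible with a bounded optimal solution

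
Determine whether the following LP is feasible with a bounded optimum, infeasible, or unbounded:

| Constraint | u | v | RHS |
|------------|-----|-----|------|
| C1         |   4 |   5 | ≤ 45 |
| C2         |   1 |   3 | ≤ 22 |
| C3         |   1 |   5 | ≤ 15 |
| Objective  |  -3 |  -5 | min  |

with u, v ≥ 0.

Feasible with a bounded optimal solution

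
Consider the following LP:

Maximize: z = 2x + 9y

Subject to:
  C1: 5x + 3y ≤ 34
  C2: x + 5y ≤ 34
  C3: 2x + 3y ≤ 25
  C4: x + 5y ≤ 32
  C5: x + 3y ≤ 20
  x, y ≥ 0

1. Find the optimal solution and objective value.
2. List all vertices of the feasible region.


1. x = 2, y = 6, z = 58
2. (0, 0), (6.8, 0), (3.5, 5.5), (2, 6), (0, 6.4)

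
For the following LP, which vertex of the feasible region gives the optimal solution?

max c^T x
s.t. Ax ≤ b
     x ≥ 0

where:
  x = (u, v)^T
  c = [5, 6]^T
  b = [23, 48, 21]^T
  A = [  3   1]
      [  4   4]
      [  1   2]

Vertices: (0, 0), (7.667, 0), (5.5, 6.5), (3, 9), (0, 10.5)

Evaluate the objective at each vertex of the feasible region:
  z(0, 0) = 0
  z(7.667, 0) = 38.33
  z(5.5, 6.5) = 66.5
  z(3, 9) = 69  ←
  z(0, 10.5) = 63
The maximum is at u = 3, v = 9.

(3, 9)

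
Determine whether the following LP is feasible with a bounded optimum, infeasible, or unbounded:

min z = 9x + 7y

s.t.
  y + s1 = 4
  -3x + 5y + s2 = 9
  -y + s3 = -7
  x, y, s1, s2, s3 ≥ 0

Infeasible (no feasible solution exists)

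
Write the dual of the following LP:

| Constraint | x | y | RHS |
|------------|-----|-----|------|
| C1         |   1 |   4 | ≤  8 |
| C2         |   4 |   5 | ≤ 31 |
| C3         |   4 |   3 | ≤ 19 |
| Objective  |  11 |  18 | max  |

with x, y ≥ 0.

Primal max cᵀx s.t. Ax ≤ b, x ≥ 0  →  Dual min bᵀy s.t. Aᵀy ≥ c, y ≥ 0.

Minimize: z = 8y1 + 31y2 + 19y3

Subject to:
  y1 + 4y2 + 4y3 ≥ 11
  4y1 + 5y2 + 3y3 ≥ 18
  y1, y2, y3 ≥ 0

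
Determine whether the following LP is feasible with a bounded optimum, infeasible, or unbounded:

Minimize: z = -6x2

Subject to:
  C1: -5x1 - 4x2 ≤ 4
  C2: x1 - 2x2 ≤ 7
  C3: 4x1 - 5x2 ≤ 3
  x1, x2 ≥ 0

Unbounded (objective can decrease without bound)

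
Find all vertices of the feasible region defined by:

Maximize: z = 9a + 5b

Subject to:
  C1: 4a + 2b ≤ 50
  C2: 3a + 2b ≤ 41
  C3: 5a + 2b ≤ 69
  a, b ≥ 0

(0, 0), (12.5, 0), (9, 7), (0, 20.5)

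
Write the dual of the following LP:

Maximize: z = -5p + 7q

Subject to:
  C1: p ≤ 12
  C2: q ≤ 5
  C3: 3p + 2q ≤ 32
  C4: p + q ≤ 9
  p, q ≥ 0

Primal max cᵀx s.t. Ax ≤ b, x ≥ 0  →  Dual min bᵀy s.t. Aᵀy ≥ c, y ≥ 0.

Minimize: z = 12y1 + 5y2 + 32y3 + 9y4

Subject to:
  y1 + 3y3 + y4 ≥ -5
  y2 + 2y3 + y4 ≥ 7
  y1, y2, y3, y4 ≥ 0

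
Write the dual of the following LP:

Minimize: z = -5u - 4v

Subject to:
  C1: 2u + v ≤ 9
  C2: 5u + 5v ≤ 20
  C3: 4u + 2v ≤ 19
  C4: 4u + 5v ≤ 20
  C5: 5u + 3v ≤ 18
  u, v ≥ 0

Primal min cᵀx s.t. Ax ≤ b, x ≥ 0  →  Dual max −bᵀy s.t. Aᵀy ≥ −c, y ≥ 0.

Maximize: z = -9y1 - 20y2 - 19y3 - 20y4 - 18y5

Subject to:
  2y1 + 5y2 + 4y3 + 4y4 + 5y5 ≥ 5
  y1 + 5y2 + 2y3 + 5y4 + 3y5 ≥ 4
  y1, y2, y3, y4, y5 ≥ 0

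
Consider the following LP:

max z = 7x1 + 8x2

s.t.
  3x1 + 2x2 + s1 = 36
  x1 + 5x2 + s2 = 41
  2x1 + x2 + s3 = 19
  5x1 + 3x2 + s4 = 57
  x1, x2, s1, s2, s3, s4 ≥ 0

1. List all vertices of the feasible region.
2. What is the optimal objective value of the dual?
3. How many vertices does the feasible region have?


1. (0, 0), (9.5, 0), (6, 7), (0, 8.2)
2. 98
3. 4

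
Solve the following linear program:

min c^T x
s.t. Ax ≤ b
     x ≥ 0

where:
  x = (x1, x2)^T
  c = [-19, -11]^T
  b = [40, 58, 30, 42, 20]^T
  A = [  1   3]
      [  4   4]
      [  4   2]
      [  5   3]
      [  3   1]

Evaluate the objective at each vertex of the feasible region:
  z(0, 0) = 0
  z(6.667, 0) = -126.7
  z(5, 5) = -150
  z(3, 9) = -156  ←
  z(0.5, 13.17) = -154.3
  z(0, 13.33) = -146.7
The minimum is at x1 = 3, x2 = 9.

x1 = 3, x2 = 9, z = -156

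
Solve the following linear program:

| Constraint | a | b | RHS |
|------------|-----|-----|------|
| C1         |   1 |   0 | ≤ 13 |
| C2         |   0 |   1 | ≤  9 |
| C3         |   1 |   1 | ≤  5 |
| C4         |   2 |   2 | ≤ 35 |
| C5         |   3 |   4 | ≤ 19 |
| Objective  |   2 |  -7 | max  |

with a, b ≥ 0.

Evaluate the objective at each vertex of the feasible region:
  z(0, 0) = 0
  z(5, 0) = 10  ←
  z(1, 4) = -26
  z(0, 4.75) = -33.25
The maximum is at a = 5, b = 0.

a = 5, b = 0, z = 10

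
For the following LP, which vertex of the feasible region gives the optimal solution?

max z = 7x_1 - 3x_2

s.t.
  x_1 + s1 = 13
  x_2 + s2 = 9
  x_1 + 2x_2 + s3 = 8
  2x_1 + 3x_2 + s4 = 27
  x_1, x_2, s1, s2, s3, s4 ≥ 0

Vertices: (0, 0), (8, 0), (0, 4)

Evaluate the objective at each vertex of the feasible region:
  z(0, 0) = 0
  z(8, 0) = 56  ←
  z(0, 4) = -12
The maximum is at x_1 = 8, x_2 = 0.

(8, 0)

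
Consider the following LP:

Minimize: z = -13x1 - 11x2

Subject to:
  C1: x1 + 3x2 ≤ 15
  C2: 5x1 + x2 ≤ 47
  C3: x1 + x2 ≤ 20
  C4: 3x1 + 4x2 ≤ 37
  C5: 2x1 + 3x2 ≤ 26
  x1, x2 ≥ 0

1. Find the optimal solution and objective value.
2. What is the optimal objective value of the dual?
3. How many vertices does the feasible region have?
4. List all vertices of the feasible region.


1. x1 = 9, x2 = 2, z = -139
2. -139
3. 4
4. (0, 0), (9.4, 0), (9, 2), (0, 5)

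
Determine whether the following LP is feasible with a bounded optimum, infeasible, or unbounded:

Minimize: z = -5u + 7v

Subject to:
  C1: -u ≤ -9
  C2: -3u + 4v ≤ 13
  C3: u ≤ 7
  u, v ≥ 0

Infeasible (no feasible solution exists)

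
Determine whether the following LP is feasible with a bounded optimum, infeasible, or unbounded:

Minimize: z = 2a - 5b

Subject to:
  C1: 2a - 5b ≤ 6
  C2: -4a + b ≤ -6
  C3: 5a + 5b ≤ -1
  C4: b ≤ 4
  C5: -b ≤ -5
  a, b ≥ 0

Infeasible (no feasible solution exists)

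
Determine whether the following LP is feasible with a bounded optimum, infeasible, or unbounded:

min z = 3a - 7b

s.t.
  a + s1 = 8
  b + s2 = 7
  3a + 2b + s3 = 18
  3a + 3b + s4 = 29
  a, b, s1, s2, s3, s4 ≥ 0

Feasible with a bounded optimal solution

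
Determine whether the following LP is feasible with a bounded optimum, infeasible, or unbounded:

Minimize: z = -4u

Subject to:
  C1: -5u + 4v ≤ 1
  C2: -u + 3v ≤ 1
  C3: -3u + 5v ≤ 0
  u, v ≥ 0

Unbounded (objective can decrease without bound)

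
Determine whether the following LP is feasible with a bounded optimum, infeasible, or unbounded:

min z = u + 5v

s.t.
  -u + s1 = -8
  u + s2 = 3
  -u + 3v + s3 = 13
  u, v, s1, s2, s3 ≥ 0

Infeasible (no feasible solution exists)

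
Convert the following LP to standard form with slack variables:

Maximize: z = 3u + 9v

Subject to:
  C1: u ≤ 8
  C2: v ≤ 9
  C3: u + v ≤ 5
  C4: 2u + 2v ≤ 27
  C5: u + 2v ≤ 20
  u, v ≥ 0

max z = 3u + 9v

s.t.
  u + s1 = 8
  v + s2 = 9
  u + v + s3 = 5
  2u + 2v + s4 = 27
  u + 2v + s5 = 20
  u, v, s1, s2, s3, s4, s5 ≥ 0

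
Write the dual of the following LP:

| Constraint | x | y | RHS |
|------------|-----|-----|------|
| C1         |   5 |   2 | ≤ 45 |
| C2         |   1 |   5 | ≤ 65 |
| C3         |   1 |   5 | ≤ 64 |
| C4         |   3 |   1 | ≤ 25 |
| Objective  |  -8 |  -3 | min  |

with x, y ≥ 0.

Primal min cᵀx s.t. Ax ≤ b, x ≥ 0  →  Dual max −bᵀy s.t. Aᵀy ≥ −c, y ≥ 0.

Maximize: z = -45y1 - 65y2 - 64y3 - 25y4

Subject to:
  5y1 + y2 + y3 + 3y4 ≥ 8
  2y1 + 5y2 + 5y3 + y4 ≥ 3
  y1, y2, y3, y4 ≥ 0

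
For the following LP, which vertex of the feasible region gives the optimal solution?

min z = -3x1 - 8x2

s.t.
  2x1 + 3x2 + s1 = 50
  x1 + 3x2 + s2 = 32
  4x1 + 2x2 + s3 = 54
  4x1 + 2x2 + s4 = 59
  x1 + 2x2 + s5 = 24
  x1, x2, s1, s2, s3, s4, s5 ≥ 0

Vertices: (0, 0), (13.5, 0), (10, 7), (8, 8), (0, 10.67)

Evaluate the objective at each vertex of the feasible region:
  z(0, 0) = 0
  z(13.5, 0) = -40.5
  z(10, 7) = -86
  z(8, 8) = -88  ←
  z(0, 10.67) = -85.33
The minimum is at x1 = 8, x2 = 8.

(8, 8)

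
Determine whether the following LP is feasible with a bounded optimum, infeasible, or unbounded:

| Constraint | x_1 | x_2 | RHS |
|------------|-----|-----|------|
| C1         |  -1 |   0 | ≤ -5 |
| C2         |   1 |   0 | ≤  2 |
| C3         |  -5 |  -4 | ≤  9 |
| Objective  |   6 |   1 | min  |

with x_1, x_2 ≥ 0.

Infeasible (no feasible solution exists)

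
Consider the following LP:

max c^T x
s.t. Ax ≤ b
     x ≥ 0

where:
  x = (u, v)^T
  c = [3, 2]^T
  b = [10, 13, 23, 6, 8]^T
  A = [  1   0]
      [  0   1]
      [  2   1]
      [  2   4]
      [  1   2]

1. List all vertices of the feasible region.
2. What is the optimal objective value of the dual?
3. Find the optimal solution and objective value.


1. (0, 0), (3, 0), (0, 1.5)
2. 9
3. u = 3, v = 0, z = 9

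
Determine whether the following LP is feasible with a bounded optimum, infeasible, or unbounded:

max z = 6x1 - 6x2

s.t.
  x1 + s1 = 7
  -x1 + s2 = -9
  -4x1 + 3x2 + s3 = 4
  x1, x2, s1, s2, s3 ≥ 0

Infeasible (no feasible solution exists)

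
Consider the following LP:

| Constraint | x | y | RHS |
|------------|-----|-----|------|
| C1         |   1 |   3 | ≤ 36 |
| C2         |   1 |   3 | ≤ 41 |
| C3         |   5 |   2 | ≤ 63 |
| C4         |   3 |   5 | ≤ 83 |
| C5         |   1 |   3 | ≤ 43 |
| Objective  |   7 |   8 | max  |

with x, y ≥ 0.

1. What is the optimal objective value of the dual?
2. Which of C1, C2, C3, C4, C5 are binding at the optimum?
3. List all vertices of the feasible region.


1. 135
2. C1, C3
3. (0, 0), (12.6, 0), (9, 9), (0, 12)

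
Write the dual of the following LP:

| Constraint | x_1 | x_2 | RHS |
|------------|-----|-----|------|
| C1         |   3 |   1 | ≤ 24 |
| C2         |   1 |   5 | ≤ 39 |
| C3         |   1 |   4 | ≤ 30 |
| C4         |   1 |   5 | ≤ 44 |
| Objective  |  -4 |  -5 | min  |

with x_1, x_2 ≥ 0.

Primal min cᵀx s.t. Ax ≤ b, x ≥ 0  →  Dual max −bᵀy s.t. Aᵀy ≥ −c, y ≥ 0.

Maximize: z = -24y1 - 39y2 - 30y3 - 44y4

Subject to:
  3y1 + y2 + y3 + y4 ≥ 4
  y1 + 5y2 + 4y3 + 5y4 ≥ 5
  y1, y2, y3, y4 ≥ 0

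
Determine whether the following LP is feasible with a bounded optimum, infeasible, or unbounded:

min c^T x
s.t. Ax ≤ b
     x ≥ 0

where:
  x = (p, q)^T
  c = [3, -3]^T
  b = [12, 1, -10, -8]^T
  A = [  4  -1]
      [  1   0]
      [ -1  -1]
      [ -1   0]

Infeasible (no feasible solution exists)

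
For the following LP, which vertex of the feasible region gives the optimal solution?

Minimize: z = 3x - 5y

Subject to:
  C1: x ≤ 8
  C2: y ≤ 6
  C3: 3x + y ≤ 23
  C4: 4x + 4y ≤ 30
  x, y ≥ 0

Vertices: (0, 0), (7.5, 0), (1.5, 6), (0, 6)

Evaluate the objective at each vertex of the feasible region:
  z(0, 0) = 0
  z(7.5, 0) = 22.5
  z(1.5, 6) = -25.5
  z(0, 6) = -30  ←
The minimum is at x = 0, y = 6.

(0, 6)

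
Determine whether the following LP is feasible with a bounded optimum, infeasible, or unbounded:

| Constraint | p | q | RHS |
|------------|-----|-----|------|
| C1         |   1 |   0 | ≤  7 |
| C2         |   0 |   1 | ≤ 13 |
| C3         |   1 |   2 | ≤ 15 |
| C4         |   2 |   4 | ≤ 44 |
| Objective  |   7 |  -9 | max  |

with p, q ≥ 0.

Feasible with a bounded optimal solution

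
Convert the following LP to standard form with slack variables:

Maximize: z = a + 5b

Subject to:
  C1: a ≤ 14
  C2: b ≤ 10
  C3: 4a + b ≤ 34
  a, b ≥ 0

max z = a + 5b

s.t.
  a + s1 = 14
  b + s2 = 10
  4a + b + s3 = 34
  a, b, s1, s2, s3 ≥ 0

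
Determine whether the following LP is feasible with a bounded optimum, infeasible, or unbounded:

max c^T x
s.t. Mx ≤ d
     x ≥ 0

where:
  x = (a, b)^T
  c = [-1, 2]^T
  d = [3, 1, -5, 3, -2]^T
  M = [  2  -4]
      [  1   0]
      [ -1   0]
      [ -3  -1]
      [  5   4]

Infeasible (no feasible solution exists)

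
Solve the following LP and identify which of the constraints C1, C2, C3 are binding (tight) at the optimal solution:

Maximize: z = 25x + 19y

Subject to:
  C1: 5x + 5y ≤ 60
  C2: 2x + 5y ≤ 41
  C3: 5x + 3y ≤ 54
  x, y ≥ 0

At x = 9, y = 3, compute slack b - a·x for each constraint:
  C1: 60 − 60 = 0  (binding)
  C2: 41 − 33 = 8  (slack)
  C3: 54 − 54 = 0  (binding)

Optimal: x = 9, y = 3
Binding: C1, C3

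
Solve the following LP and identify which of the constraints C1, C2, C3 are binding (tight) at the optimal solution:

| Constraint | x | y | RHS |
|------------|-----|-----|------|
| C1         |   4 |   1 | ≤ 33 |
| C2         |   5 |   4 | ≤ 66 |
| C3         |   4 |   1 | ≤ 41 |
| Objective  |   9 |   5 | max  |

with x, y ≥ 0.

At x = 6, y = 9, compute slack b - a·x for each constraint:
  C1: 33 − 33 = 0  (binding)
  C2: 66 − 66 = 0  (binding)
  C3: 41 − 33 = 8  (slack)

Optimal: x = 6, y = 9
Binding: C1, C2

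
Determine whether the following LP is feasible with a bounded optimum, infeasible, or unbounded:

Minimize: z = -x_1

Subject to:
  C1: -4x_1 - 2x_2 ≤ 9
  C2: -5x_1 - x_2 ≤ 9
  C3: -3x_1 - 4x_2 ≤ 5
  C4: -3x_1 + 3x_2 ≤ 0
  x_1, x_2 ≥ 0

Unbounded (objective can decrease without bound)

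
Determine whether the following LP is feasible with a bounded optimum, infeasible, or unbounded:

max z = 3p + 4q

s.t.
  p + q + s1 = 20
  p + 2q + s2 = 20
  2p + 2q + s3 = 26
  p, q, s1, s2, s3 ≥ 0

Feasible with a bounded optimal solution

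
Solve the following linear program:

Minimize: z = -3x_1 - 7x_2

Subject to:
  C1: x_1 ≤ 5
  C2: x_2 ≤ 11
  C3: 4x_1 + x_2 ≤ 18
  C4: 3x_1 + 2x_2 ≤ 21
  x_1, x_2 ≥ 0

Evaluate the objective at each vertex of the feasible region:
  z(0, 0) = 0
  z(4.5, 0) = -13.5
  z(3, 6) = -51
  z(0, 10.5) = -73.5  ←
The minimum is at x_1 = 0, x_2 = 10.5.

x_1 = 0, x_2 = 10.5, z = -73.5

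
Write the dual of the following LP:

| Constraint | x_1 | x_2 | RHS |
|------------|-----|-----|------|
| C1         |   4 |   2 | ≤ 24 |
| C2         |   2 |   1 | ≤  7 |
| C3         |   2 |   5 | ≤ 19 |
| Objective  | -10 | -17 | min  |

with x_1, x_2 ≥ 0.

Primal min cᵀx s.t. Ax ≤ b, x ≥ 0  →  Dual max −bᵀy s.t. Aᵀy ≥ −c, y ≥ 0.

Maximize: z = -24y1 - 7y2 - 19y3

Subject to:
  4y1 + 2y2 + 2y3 ≥ 10
  2y1 + y2 + 5y3 ≥ 17
  y1, y2, y3 ≥ 0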